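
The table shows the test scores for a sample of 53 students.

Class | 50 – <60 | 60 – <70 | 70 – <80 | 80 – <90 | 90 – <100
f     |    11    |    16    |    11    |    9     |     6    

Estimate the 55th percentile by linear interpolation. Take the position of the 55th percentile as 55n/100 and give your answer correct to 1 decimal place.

Cumulative frequencies: 11, 27, 38, 47, 53
n = 53; position = 55n/100 = 29.15.
This falls in the class 70 – <80: L = 70, F = 27, f = 11, h = 10.
55th percentile ≈ 70 + ((29.15 − 27) / 11) × 10 = 71.9545

72.0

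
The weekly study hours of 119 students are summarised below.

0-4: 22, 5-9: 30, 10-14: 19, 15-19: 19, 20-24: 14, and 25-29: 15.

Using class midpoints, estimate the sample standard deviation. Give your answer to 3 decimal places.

Midpoints: 2, 7, 12, 17, 22, 27
n = 119, Σfm = 1518, mean = 12.7563
Σfm² = 27496
Σf(m − x̄)² = Σfm² − (Σfm)²/n = 27496 − 1518²/119 = 8131.9328
Sample variance = 8131.9328 / 118 = 68.9147
Standard deviation = √68.9147 = 8.3015

8.301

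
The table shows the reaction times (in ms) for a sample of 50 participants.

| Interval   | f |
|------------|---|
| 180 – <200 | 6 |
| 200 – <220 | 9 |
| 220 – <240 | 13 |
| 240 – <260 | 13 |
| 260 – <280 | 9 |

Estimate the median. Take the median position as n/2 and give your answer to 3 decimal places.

Cumulative frequencies: 6, 15, 28, 41, 50
n = 50; position = n/2 = 25.
This falls in the class 220 – <240: L = 220, F = 15, f = 13, h = 20.
Median ≈ 220 + ((25 − 15) / 13) × 20 = 235.3846

235.385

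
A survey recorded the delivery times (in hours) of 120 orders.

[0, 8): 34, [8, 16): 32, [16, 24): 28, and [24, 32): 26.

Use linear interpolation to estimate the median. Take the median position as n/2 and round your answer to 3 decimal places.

Cumulative frequencies: 34, 66, 94, 120
n = 120; position = n/2 = 60.
This falls in the class [8, 16): L = 8, F = 34, f = 32, h = 8.
Median ≈ 8 + ((60 − 34) / 32) × 8 = 14.5000

14.500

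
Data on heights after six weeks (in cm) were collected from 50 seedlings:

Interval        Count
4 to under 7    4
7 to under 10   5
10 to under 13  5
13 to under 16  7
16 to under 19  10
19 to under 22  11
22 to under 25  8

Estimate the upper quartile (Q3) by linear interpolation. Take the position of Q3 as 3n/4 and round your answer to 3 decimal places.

Cumulative frequencies: 4, 9, 14, 21, 31, 42, 50
n = 50; position = 3n/4 = 37.5.
This falls in the class 19 to under 22: L = 19, F = 31, f = 11, h = 3.
Upper quartile ≈ 19 + ((37.5 − 31) / 11) × 3 = 20.7727

20.773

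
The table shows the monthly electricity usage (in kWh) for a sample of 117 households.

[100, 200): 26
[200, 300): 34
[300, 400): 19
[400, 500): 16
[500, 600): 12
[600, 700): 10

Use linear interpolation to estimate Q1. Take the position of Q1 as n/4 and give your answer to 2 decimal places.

209.56

Cumulative frequencies: 26, 60, 79, 95, 107, 117
n = 117; position = n/4 = 29.25.
This falls in the class [200, 300): L = 200, F = 26, f = 34, h = 100.
Lower quartile ≈ 200 + ((29.25 − 26) / 34) × 100 = 209.5588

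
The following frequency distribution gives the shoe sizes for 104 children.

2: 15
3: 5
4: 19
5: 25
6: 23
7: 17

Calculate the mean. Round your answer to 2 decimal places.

4.84

Values: 2, 3, 4, 5, 6, 7
Σfx = 15×2 + 5×3 + 19×4 + 25×5 + 23×6 + 17×7 = 503
n = Σf = 104
Mean = 503 / 104 = 4.8365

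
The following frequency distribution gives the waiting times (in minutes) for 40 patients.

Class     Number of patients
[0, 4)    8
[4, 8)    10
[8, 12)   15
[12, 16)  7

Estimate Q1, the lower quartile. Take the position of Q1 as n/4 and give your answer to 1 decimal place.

Cumulative frequencies: 8, 18, 33, 40
n = 40; position = n/4 = 10.
This falls in the class [4, 8): L = 4, F = 8, f = 10, h = 4.
Lower quartile ≈ 4 + ((10 − 8) / 10) × 4 = 4.8000

4.8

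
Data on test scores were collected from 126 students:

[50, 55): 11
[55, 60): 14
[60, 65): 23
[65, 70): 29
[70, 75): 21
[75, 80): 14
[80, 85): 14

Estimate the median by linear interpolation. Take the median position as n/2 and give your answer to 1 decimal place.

67.6

Cumulative frequencies: 11, 25, 48, 77, 98, 112, 126
n = 126; position = n/2 = 63.
This falls in the class [65, 70): L = 65, F = 48, f = 29, h = 5.
Median ≈ 65 + ((63 − 48) / 29) × 5 = 67.5862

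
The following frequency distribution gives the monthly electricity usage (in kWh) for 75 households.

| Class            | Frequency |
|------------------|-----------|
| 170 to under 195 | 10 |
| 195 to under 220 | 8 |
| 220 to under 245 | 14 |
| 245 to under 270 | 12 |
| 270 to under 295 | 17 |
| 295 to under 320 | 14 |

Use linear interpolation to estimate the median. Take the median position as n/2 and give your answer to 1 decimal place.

Cumulative frequencies: 10, 18, 32, 44, 61, 75
n = 75; position = n/2 = 37.5.
This falls in the class 245 to under 270: L = 245, F = 32, f = 12, h = 25.
Median ≈ 245 + ((37.5 − 32) / 12) × 25 = 256.4583

256.5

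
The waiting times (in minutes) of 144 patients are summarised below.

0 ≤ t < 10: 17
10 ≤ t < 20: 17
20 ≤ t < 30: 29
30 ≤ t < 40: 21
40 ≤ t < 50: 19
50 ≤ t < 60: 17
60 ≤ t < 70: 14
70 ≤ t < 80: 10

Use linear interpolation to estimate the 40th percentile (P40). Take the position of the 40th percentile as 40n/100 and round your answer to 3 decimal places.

Cumulative frequencies: 17, 34, 63, 84, 103, 120, 134, 144
n = 144; position = 40n/100 = 57.6.
This falls in the class 20 ≤ t < 30: L = 20, F = 34, f = 29, h = 10.
40th percentile ≈ 20 + ((57.6 − 34) / 29) × 10 = 28.1379

28.138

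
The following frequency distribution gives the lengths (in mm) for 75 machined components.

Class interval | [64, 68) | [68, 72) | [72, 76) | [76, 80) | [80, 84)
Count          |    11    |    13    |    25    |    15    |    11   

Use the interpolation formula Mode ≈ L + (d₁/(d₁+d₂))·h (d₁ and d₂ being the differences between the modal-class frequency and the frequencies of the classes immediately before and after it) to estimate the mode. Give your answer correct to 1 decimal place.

74.2

Modal class: [72, 76) (highest frequency 25).
d₁ = 25 − 13 = 12, d₂ = 25 − 15 = 10
Mode ≈ 72 + (12/(12+10)) × 4 = 72 + 2.1818 = 74.1818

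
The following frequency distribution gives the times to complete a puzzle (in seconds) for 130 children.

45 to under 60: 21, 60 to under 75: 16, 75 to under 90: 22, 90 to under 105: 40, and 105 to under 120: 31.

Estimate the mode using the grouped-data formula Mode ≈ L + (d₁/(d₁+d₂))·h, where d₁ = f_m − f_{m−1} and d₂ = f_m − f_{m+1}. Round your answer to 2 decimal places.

100.00

Modal class: 90 to under 105 (highest frequency 40).
d₁ = 40 − 22 = 18, d₂ = 40 − 31 = 9
Mode ≈ 90 + (18/(18+9)) × 15 = 90 + 10.0000 = 100.0000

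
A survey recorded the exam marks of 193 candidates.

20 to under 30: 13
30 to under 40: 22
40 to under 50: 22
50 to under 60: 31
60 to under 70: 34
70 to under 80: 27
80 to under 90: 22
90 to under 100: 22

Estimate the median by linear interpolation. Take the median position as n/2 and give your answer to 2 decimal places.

Cumulative frequencies: 13, 35, 57, 88, 122, 149, 171, 193
n = 193; position = n/2 = 96.5.
This falls in the class 60 to under 70: L = 60, F = 88, f = 34, h = 10.
Median ≈ 60 + ((96.5 − 88) / 34) × 10 = 62.5000

62.50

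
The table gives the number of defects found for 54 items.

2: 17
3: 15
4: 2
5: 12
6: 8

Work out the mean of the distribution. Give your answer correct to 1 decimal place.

Values: 2, 3, 4, 5, 6
Σfx = 17×2 + 15×3 + 2×4 + 12×5 + 8×6 = 195
n = Σf = 54
Mean = 195 / 54 = 3.6111

3.6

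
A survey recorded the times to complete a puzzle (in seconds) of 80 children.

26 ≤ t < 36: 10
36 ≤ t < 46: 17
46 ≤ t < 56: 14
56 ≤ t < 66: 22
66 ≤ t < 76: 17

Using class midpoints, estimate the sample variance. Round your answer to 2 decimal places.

Midpoints: 31, 41, 51, 61, 71
n = 80, Σfm = 4270, mean = 53.3750
Σfm² = 242160
Σf(m − x̄)² = Σfm² − (Σfm)²/n = 242160 − 4270²/80 = 14248.7500
Sample variance = 14248.7500 / 79 = 180.3639

180.36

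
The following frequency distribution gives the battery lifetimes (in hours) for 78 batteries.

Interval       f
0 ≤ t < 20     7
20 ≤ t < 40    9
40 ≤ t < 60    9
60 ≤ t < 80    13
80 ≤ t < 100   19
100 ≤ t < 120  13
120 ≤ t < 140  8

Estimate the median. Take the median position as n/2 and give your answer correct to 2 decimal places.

Cumulative frequencies: 7, 16, 25, 38, 57, 70, 78
n = 78; position = n/2 = 39.
This falls in the class 80 ≤ t < 100: L = 80, F = 38, f = 19, h = 20.
Median ≈ 80 + ((39 − 38) / 19) × 20 = 81.0526

81.05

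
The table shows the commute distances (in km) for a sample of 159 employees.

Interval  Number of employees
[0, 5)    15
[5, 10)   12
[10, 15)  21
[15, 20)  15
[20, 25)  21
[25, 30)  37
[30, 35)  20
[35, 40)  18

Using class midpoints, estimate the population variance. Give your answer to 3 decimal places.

Midpoints: 2.5, 7.5, 12.5, 17.5, 22.5, 27.5, 32.5, 37.5
n = 159, Σfm = 3467.5, mean = 21.8082
Σfm² = 93693.75
Σf(m − x̄)² = Σfm² − (Σfm)²/n = 93693.75 − 3467.5²/159 = 18073.8994
Population variance = 18073.8994 / 159 = 113.6723

113.672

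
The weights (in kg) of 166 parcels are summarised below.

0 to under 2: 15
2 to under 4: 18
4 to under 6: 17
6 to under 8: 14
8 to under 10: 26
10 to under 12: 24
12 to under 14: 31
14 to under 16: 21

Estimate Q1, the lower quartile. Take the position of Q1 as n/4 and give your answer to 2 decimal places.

Cumulative frequencies: 15, 33, 50, 64, 90, 114, 145, 166
n = 166; position = n/4 = 41.5.
This falls in the class 4 to under 6: L = 4, F = 33, f = 17, h = 2.
Lower quartile ≈ 4 + ((41.5 − 33) / 17) × 2 = 5.0000

5.00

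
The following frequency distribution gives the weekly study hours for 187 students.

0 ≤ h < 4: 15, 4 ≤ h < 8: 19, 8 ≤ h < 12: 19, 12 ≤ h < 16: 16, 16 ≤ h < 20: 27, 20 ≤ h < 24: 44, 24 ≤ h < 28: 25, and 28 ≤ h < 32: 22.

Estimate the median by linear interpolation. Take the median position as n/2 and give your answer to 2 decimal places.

Cumulative frequencies: 15, 34, 53, 69, 96, 140, 165, 187
n = 187; position = n/2 = 93.5.
This falls in the class 16 ≤ h < 20: L = 16, F = 69, f = 27, h = 4.
Median ≈ 16 + ((93.5 − 69) / 27) × 4 = 19.6296

19.63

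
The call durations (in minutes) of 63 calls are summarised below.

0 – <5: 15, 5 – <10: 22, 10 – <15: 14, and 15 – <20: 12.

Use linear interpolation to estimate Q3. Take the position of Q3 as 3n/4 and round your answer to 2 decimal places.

Cumulative frequencies: 15, 37, 51, 63
n = 63; position = 3n/4 = 47.25.
This falls in the class 10 – <15: L = 10, F = 37, f = 14, h = 5.
Upper quartile ≈ 10 + ((47.25 − 37) / 14) × 5 = 13.6607

13.66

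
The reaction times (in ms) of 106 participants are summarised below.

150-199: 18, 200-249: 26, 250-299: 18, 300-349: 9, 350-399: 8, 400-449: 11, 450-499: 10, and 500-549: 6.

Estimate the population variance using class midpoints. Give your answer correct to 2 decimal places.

Midpoints: 174.5, 224.5, 274.5, 324.5, 374.5, 424.5, 474.5, 524.5
n = 106, Σfm = 32397, mean = 305.6321
Σfm² = 11168826.5
Σf(m − x̄)² = Σfm² − (Σfm)²/n = 11168826.5 − 32397²/106 = 1267264.1509
Population variance = 1267264.1509 / 106 = 11955.3222

11955.32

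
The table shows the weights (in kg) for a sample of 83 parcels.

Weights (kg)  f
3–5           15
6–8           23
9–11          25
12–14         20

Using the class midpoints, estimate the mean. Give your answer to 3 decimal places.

8.807

Midpoints: 4, 7, 10, 13
Σfm = 15×4 + 23×7 + 25×10 + 20×13 = 731
n = Σf = 83
Mean = 731 / 83 = 8.8072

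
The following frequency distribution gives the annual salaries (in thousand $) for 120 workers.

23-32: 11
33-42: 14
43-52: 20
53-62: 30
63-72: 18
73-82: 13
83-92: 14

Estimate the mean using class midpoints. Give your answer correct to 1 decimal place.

57.9

Midpoints: 27.5, 37.5, 47.5, 57.5, 67.5, 77.5, 87.5
Σfm = 11×27.5 + 14×37.5 + 20×47.5 + 30×57.5 + 18×67.5 + 13×77.5 + 14×87.5 = 6950
n = Σf = 120
Mean = 6950 / 120 = 57.9167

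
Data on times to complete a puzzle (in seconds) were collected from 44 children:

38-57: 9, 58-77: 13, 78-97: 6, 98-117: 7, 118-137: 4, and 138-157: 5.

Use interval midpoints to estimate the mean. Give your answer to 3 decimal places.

Midpoints: 47.5, 67.5, 87.5, 107.5, 127.5, 147.5
Σfm = 9×47.5 + 13×67.5 + 6×87.5 + 7×107.5 + 4×127.5 + 5×147.5 = 3830
n = Σf = 44
Mean = 3830 / 44 = 87.0455

87.045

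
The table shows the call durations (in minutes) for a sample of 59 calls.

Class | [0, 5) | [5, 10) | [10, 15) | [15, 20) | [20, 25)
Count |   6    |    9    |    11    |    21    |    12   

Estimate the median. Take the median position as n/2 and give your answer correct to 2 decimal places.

Cumulative frequencies: 6, 15, 26, 47, 59
n = 59; position = n/2 = 29.5.
This falls in the class [15, 20): L = 15, F = 26, f = 21, h = 5.
Median ≈ 15 + ((29.5 − 26) / 21) × 5 = 15.8333

15.83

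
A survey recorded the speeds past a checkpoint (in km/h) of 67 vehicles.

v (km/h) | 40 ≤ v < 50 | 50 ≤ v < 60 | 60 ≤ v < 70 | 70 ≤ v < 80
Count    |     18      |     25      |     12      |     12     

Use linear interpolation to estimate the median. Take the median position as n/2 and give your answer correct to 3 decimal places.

56.200

Cumulative frequencies: 18, 43, 55, 67
n = 67; position = n/2 = 33.5.
This falls in the class 50 ≤ v < 60: L = 50, F = 18, f = 25, h = 10.
Median ≈ 50 + ((33.5 − 18) / 25) × 10 = 56.2000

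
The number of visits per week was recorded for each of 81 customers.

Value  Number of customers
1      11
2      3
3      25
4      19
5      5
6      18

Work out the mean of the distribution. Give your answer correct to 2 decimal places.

3.72

Values: 1, 2, 3, 4, 5, 6
Σfx = 11×1 + 3×2 + 25×3 + 19×4 + 5×5 + 18×6 = 301
n = Σf = 81
Mean = 301 / 81 = 3.7160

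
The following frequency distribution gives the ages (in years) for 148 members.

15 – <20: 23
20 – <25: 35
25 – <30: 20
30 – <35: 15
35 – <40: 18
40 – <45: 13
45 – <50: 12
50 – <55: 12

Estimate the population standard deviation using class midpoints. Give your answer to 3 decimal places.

Midpoints: 17.5, 22.5, 27.5, 32.5, 37.5, 42.5, 47.5, 52.5
n = 148, Σfm = 4655, mean = 31.4527
Σfm² = 164675
Σf(m − x̄)² = Σfm² − (Σfm)²/n = 164675 − 4655²/148 = 18262.6689
Population variance = 18262.6689 / 148 = 123.3964
Standard deviation = √123.3964 = 11.1084

11.108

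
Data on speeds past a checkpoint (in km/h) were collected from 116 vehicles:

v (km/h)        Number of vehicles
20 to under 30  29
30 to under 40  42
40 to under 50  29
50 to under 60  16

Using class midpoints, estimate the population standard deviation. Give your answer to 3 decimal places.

Midpoints: 25, 35, 45, 55
n = 116, Σfm = 4380, mean = 37.7586
Σfm² = 176700
Σf(m − x̄)² = Σfm² − (Σfm)²/n = 176700 − 4380²/116 = 11317.2414
Population variance = 11317.2414 / 116 = 97.5624
Standard deviation = √97.5624 = 9.8774

9.877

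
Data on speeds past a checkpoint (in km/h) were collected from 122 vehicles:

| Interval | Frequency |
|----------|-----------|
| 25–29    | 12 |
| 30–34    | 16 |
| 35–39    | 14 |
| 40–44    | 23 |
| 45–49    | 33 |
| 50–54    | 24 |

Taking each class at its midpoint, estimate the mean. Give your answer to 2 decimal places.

Midpoints: 27, 32, 37, 42, 47, 52
Σfm = 12×27 + 16×32 + 14×37 + 23×42 + 33×47 + 24×52 = 5119
n = Σf = 122
Mean = 5119 / 122 = 41.9590

41.96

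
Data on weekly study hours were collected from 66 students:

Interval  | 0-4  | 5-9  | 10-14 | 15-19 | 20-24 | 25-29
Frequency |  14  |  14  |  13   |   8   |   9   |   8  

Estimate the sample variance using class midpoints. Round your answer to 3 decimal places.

71.166

Midpoints: 2, 7, 12, 17, 22, 27
n = 66, Σfm = 832, mean = 12.6061
Σfm² = 15114
Σf(m − x̄)² = Σfm² − (Σfm)²/n = 15114 − 832²/66 = 4625.7576
Sample variance = 4625.7576 / 65 = 71.1655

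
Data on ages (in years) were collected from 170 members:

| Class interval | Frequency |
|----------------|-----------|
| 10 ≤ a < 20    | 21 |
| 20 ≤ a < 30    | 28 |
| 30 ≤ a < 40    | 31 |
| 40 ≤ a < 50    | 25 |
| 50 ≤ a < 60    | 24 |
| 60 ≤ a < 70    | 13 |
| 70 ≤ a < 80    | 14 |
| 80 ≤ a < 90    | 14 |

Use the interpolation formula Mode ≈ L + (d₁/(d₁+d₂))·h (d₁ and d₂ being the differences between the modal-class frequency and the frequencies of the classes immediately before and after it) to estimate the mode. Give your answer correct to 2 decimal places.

33.33

Modal class: 30 ≤ a < 40 (highest frequency 31).
d₁ = 31 − 28 = 3, d₂ = 31 − 25 = 6
Mode ≈ 30 + (3/(3+6)) × 10 = 30 + 3.3333 = 33.3333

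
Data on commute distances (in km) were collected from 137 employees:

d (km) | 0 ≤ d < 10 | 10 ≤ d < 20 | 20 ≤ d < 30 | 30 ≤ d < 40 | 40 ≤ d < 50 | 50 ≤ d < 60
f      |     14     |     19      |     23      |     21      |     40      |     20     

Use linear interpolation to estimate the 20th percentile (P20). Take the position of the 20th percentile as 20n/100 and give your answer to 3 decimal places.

17.053

Cumulative frequencies: 14, 33, 56, 77, 117, 137
n = 137; position = 20n/100 = 27.4.
This falls in the class 10 ≤ d < 20: L = 10, F = 14, f = 19, h = 10.
20th percentile ≈ 10 + ((27.4 − 14) / 19) × 10 = 17.0526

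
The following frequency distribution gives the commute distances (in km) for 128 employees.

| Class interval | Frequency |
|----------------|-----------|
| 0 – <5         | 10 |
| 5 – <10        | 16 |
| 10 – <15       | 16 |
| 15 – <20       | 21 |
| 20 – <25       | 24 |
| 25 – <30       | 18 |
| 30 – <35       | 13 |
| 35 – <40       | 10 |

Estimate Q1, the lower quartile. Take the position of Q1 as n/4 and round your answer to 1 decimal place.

11.9

Cumulative frequencies: 10, 26, 42, 63, 87, 105, 118, 128
n = 128; position = n/4 = 32.
This falls in the class 10 – <15: L = 10, F = 26, f = 16, h = 5.
Lower quartile ≈ 10 + ((32 − 26) / 16) × 5 = 11.8750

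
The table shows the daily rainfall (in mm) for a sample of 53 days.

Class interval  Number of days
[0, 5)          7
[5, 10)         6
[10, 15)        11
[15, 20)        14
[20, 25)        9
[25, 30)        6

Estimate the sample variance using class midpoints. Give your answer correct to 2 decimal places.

Midpoints: 2.5, 7.5, 12.5, 17.5, 22.5, 27.5
n = 53, Σfm = 812.5, mean = 15.3302
Σfm² = 15481.25
Σf(m − x̄)² = Σfm² − (Σfm)²/n = 15481.25 − 812.5²/53 = 3025.4717
Sample variance = 3025.4717 / 52 = 58.1821

58.18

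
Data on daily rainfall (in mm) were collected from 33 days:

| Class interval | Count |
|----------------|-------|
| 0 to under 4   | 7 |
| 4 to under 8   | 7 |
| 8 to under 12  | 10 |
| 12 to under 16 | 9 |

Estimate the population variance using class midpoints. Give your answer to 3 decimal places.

Midpoints: 2, 6, 10, 14
n = 33, Σfm = 282, mean = 8.5455
Σfm² = 3044
Σf(m − x̄)² = Σfm² − (Σfm)²/n = 3044 − 282²/33 = 634.1818
Population variance = 634.1818 / 33 = 19.2176

19.218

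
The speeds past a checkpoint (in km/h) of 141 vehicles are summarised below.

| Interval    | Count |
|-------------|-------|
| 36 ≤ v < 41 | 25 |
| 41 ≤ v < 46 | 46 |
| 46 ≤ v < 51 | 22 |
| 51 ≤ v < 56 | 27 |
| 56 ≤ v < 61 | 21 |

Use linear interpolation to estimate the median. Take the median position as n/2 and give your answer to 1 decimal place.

45.9

Cumulative frequencies: 25, 71, 93, 120, 141
n = 141; position = n/2 = 70.5.
This falls in the class 41 ≤ v < 46: L = 41, F = 25, f = 46, h = 5.
Median ≈ 41 + ((70.5 − 25) / 46) × 5 = 45.9457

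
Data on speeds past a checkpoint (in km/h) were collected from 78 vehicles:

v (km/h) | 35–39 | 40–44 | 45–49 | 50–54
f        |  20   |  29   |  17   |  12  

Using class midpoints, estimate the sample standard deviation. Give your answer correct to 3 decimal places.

Midpoints: 37, 42, 47, 52
n = 78, Σfm = 3381, mean = 43.3462
Σfm² = 148537
Σf(m − x̄)² = Σfm² − (Σfm)²/n = 148537 − 3381²/78 = 1983.6538
Sample variance = 1983.6538 / 77 = 25.7617
Standard deviation = √25.7617 = 5.0756

5.076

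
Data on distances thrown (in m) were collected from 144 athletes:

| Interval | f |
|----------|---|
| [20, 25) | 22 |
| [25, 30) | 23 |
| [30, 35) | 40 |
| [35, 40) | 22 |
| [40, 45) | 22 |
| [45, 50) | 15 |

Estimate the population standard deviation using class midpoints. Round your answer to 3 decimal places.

Midpoints: 22.5, 27.5, 32.5, 37.5, 42.5, 47.5
n = 144, Σfm = 4900, mean = 34.0278
Σfm² = 175300
Σf(m − x̄)² = Σfm² − (Σfm)²/n = 175300 − 4900²/144 = 8563.8889
Population variance = 8563.8889 / 144 = 59.4715
Standard deviation = √59.4715 = 7.7118

7.712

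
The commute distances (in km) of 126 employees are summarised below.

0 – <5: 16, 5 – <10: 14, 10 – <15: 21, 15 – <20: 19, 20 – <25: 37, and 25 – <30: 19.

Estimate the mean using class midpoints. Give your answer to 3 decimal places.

Midpoints: 2.5, 7.5, 12.5, 17.5, 22.5, 27.5
Σfm = 16×2.5 + 14×7.5 + 21×12.5 + 19×17.5 + 37×22.5 + 19×27.5 = 2095
n = Σf = 126
Mean = 2095 / 126 = 16.6270

16.627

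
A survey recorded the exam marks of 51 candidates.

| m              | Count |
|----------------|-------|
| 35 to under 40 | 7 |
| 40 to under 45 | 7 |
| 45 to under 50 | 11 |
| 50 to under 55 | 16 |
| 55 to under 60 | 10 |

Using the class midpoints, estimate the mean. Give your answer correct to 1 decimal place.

Midpoints: 37.5, 42.5, 47.5, 52.5, 57.5
Σfm = 7×37.5 + 7×42.5 + 11×47.5 + 16×52.5 + 10×57.5 = 2497.5
n = Σf = 51
Mean = 2497.5 / 51 = 48.9706

49.0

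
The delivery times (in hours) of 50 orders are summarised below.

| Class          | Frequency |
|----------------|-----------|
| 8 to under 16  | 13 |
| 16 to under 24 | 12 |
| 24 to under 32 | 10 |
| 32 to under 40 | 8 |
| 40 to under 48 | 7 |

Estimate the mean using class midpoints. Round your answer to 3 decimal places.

25.440

Midpoints: 12, 20, 28, 36, 44
Σfm = 13×12 + 12×20 + 10×28 + 8×36 + 7×44 = 1272
n = Σf = 50
Mean = 1272 / 50 = 25.4400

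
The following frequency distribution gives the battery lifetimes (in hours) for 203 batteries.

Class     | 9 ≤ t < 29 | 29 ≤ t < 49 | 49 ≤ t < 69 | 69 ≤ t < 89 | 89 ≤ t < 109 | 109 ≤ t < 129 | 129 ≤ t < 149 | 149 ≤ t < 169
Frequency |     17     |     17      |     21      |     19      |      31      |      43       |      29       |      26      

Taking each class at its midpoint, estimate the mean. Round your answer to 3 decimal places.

98.901

Midpoints: 19, 39, 59, 79, 99, 119, 139, 159
Σfm = 17×19 + 17×39 + 21×59 + 19×79 + 31×99 + 43×119 + 29×139 + 26×159 = 20077
n = Σf = 203
Mean = 20077 / 203 = 98.9015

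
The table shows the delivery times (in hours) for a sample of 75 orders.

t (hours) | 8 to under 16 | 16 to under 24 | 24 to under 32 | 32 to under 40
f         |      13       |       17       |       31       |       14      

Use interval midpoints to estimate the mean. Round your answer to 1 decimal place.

24.9

Midpoints: 12, 20, 28, 36
Σfm = 13×12 + 17×20 + 31×28 + 14×36 = 1868
n = Σf = 75
Mean = 1868 / 75 = 24.9067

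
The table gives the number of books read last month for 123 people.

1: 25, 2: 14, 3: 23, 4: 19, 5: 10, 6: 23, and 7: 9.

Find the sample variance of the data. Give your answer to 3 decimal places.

Values: 1, 2, 3, 4, 5, 6, 7
n = 123, Σfx = 449, mean = 3.6504
Σfx² = 2111
Σf(x − x̄)² = Σfx² − (Σfx)²/n = 2111 − 449²/123 = 471.9675
Sample variance = 471.9675 / 122 = 3.8686

3.869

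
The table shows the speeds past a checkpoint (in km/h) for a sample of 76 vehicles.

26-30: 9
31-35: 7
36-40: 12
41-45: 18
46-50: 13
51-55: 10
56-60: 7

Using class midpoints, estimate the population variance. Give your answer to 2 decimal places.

77.96

Midpoints: 28, 33, 38, 43, 48, 53, 58
n = 76, Σfm = 3273, mean = 43.0658
Σfm² = 146879
Σf(m − x̄)² = Σfm² − (Σfm)²/n = 146879 − 3273²/76 = 5924.6711
Population variance = 5924.6711 / 76 = 77.9562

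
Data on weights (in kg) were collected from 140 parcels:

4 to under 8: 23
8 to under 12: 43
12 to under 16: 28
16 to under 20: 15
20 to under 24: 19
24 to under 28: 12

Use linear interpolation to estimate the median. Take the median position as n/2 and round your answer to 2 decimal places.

Cumulative frequencies: 23, 66, 94, 109, 128, 140
n = 140; position = n/2 = 70.
This falls in the class 12 to under 16: L = 12, F = 66, f = 28, h = 4.
Median ≈ 12 + ((70 − 66) / 28) × 4 = 12.5714

12.57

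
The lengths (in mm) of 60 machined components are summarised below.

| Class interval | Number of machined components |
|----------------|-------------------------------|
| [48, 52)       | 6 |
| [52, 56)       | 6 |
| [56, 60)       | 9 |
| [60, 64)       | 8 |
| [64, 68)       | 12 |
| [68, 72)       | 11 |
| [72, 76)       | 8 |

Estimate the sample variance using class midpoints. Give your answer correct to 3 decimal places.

Midpoints: 50, 54, 58, 62, 66, 70, 74
n = 60, Σfm = 3796, mean = 63.2667
Σfm² = 243504
Σf(m − x̄)² = Σfm² − (Σfm)²/n = 243504 − 3796²/60 = 3343.7333
Sample variance = 3343.7333 / 59 = 56.6734

56.673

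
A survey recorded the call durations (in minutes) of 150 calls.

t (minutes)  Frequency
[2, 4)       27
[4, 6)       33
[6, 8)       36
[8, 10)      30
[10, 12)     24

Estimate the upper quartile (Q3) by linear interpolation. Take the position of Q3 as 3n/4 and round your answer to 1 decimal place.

9.1

Cumulative frequencies: 27, 60, 96, 126, 150
n = 150; position = 3n/4 = 112.5.
This falls in the class [8, 10): L = 8, F = 96, f = 30, h = 2.
Upper quartile ≈ 8 + ((112.5 − 96) / 30) × 2 = 9.1000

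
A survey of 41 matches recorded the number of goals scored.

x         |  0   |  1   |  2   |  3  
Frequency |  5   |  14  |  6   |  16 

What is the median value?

Cumulative frequencies: 5, 19, 25, 41
n = 41, so the median is the value in position (n+1)/2 = 21.
Position 21 falls at value 2.

2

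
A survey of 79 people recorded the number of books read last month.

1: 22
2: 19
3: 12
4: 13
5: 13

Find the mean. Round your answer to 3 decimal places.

Values: 1, 2, 3, 4, 5
Σfx = 22×1 + 19×2 + 12×3 + 13×4 + 13×5 = 213
n = Σf = 79
Mean = 213 / 79 = 2.6962

2.696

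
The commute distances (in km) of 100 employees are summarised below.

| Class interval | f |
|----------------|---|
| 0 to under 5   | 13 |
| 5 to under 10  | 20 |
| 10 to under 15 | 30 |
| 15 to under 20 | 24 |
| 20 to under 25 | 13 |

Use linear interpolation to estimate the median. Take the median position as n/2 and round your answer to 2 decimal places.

12.83

Cumulative frequencies: 13, 33, 63, 87, 100
n = 100; position = n/2 = 50.
This falls in the class 10 to under 15: L = 10, F = 33, f = 30, h = 5.
Median ≈ 10 + ((50 − 33) / 30) × 5 = 12.8333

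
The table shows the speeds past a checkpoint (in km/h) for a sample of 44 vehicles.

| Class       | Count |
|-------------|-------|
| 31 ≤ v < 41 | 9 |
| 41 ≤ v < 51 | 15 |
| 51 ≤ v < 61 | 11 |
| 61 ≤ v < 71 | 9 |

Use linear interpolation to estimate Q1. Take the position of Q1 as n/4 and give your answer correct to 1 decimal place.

Cumulative frequencies: 9, 24, 35, 44
n = 44; position = n/4 = 11.
This falls in the class 41 ≤ v < 51: L = 41, F = 9, f = 15, h = 10.
Lower quartile ≈ 41 + ((11 − 9) / 15) × 10 = 42.3333

42.3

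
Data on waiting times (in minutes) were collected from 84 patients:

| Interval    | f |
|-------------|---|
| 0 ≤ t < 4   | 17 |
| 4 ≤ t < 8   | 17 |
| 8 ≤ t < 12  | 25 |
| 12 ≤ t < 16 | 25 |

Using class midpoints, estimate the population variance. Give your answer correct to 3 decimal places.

19.420

Midpoints: 2, 6, 10, 14
n = 84, Σfm = 736, mean = 8.7619
Σfm² = 8080
Σf(m − x̄)² = Σfm² − (Σfm)²/n = 8080 − 736²/84 = 1631.2381
Population variance = 1631.2381 / 84 = 19.4195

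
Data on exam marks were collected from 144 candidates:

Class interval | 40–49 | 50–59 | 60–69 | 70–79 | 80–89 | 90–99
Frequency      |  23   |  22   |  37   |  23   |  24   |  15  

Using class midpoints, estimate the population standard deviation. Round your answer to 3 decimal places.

15.635

Midpoints: 44.5, 54.5, 64.5, 74.5, 84.5, 94.5
n = 144, Σfm = 9768, mean = 67.8333
Σfm² = 697796
Σf(m − x̄)² = Σfm² − (Σfm)²/n = 697796 − 9768²/144 = 35200.0000
Population variance = 35200.0000 / 144 = 244.4444
Standard deviation = √244.4444 = 15.6347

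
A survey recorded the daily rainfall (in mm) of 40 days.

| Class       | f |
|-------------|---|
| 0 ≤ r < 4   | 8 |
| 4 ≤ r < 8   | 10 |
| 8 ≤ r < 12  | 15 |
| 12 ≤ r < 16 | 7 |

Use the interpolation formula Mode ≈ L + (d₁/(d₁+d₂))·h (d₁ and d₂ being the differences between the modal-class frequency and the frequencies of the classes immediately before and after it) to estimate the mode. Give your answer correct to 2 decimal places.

Modal class: 8 ≤ r < 12 (highest frequency 15).
d₁ = 15 − 10 = 5, d₂ = 15 − 7 = 8
Mode ≈ 8 + (5/(5+8)) × 4 = 8 + 1.5385 = 9.5385

9.54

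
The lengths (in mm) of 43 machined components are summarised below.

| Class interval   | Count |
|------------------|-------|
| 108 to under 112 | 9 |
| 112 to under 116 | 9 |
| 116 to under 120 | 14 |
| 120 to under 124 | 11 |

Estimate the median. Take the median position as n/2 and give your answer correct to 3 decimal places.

Cumulative frequencies: 9, 18, 32, 43
n = 43; position = n/2 = 21.5.
This falls in the class 116 to under 120: L = 116, F = 18, f = 14, h = 4.
Median ≈ 116 + ((21.5 − 18) / 14) × 4 = 117.0000

117.000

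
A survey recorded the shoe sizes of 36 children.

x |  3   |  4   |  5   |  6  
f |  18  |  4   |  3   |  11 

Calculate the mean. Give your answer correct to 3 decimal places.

Values: 3, 4, 5, 6
Σfx = 18×3 + 4×4 + 3×5 + 11×6 = 151
n = Σf = 36
Mean = 151 / 36 = 4.1944

4.194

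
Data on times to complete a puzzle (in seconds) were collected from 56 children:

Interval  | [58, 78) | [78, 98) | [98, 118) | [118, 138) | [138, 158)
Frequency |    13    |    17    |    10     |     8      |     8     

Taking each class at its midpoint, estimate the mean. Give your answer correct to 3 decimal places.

101.214

Midpoints: 68, 88, 108, 128, 148
Σfm = 13×68 + 17×88 + 10×108 + 8×128 + 8×148 = 5668
n = Σf = 56
Mean = 5668 / 56 = 101.2143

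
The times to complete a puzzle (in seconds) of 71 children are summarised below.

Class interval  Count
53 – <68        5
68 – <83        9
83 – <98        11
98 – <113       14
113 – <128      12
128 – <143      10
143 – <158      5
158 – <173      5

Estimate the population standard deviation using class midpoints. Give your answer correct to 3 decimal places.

Midpoints: 60.5, 75.5, 90.5, 105.5, 120.5, 135.5, 150.5, 165.5
n = 71, Σfm = 7835.5, mean = 110.3592
Σfm² = 923567.75
Σf(m − x̄)² = Σfm² − (Σfm)²/n = 923567.75 − 7835.5²/71 = 58848.5915
Population variance = 58848.5915 / 71 = 828.8534
Standard deviation = √828.8534 = 28.7898

28.790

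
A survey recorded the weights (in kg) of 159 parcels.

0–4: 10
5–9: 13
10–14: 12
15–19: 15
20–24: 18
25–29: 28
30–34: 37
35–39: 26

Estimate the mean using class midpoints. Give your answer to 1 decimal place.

Midpoints: 2, 7, 12, 17, 22, 27, 32, 37
Σfm = 10×2 + 13×7 + 12×12 + 15×17 + 18×22 + 28×27 + 37×32 + 26×37 = 3808
n = Σf = 159
Mean = 3808 / 159 = 23.9497

23.9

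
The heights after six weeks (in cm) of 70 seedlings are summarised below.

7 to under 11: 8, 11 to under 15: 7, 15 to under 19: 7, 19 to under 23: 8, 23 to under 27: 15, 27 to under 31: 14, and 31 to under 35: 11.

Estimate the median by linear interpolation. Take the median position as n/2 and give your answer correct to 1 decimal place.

Cumulative frequencies: 8, 15, 22, 30, 45, 59, 70
n = 70; position = n/2 = 35.
This falls in the class 23 to under 27: L = 23, F = 30, f = 15, h = 4.
Median ≈ 23 + ((35 − 30) / 15) × 4 = 24.3333

24.3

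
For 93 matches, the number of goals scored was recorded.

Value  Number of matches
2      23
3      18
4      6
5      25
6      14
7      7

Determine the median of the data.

4

Cumulative frequencies: 23, 41, 47, 72, 86, 93
n = 93, so the median is the value in position (n+1)/2 = 47.
Position 47 falls at value 4.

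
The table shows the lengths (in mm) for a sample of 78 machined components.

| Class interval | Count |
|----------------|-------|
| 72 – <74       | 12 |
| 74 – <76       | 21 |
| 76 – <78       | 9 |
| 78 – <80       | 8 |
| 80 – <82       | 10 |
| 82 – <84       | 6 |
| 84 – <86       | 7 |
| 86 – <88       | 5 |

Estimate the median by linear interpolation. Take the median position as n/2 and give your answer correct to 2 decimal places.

Cumulative frequencies: 12, 33, 42, 50, 60, 66, 73, 78
n = 78; position = n/2 = 39.
This falls in the class 76 – <78: L = 76, F = 33, f = 9, h = 2.
Median ≈ 76 + ((39 − 33) / 9) × 2 = 77.3333

77.33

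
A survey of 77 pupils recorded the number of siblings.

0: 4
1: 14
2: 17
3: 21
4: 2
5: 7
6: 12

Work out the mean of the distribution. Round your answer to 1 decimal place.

2.9

Values: 0, 1, 2, 3, 4, 5, 6
Σfx = 4×0 + 14×1 + 17×2 + 21×3 + 2×4 + 7×5 + 12×6 = 226
n = Σf = 77
Mean = 226 / 77 = 2.9351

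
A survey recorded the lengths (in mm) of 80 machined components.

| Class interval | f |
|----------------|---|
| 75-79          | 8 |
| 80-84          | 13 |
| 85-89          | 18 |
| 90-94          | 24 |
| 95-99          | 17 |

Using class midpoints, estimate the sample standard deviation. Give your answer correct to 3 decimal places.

6.327

Midpoints: 77, 82, 87, 92, 97
n = 80, Σfm = 7105, mean = 88.8125
Σfm² = 634175
Σf(m − x̄)² = Σfm² − (Σfm)²/n = 634175 − 7105²/80 = 3162.1875
Sample variance = 3162.1875 / 79 = 40.0277
Standard deviation = √40.0277 = 6.3267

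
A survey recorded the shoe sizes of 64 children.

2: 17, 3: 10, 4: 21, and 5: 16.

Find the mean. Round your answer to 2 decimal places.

Values: 2, 3, 4, 5
Σfx = 17×2 + 10×3 + 21×4 + 16×5 = 228
n = Σf = 64
Mean = 228 / 64 = 3.5625

3.56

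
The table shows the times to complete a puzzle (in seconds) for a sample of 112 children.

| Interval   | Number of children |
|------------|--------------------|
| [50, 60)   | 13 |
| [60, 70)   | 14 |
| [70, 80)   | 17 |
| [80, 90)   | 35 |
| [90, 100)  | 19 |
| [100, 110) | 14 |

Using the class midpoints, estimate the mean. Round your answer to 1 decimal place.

Midpoints: 55, 65, 75, 85, 95, 105
Σfm = 13×55 + 14×65 + 17×75 + 35×85 + 19×95 + 14×105 = 9150
n = Σf = 112
Mean = 9150 / 112 = 81.6964

81.7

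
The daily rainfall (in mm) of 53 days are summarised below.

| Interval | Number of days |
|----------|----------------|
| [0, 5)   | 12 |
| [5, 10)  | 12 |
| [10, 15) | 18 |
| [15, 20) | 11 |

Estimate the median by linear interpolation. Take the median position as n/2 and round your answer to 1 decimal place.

10.7

Cumulative frequencies: 12, 24, 42, 53
n = 53; position = n/2 = 26.5.
This falls in the class [10, 15): L = 10, F = 24, f = 18, h = 5.
Median ≈ 10 + ((26.5 − 24) / 18) × 5 = 10.6944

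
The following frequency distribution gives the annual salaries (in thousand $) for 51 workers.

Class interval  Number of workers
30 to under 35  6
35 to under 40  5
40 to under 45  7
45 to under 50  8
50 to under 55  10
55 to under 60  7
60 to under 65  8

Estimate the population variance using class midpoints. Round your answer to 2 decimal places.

92.00

Midpoints: 32.5, 37.5, 42.5, 47.5, 52.5, 57.5, 62.5
n = 51, Σfm = 2487.5, mean = 48.7745
Σfm² = 126018.75
Σf(m − x̄)² = Σfm² − (Σfm)²/n = 126018.75 − 2487.5²/51 = 4692.1569
Population variance = 4692.1569 / 51 = 92.0031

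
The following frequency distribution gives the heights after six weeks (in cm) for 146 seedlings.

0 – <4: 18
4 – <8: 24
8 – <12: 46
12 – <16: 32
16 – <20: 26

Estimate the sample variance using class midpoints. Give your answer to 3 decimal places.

Midpoints: 2, 6, 10, 14, 18
n = 146, Σfm = 1556, mean = 10.6575
Σfm² = 20232
Σf(m − x̄)² = Σfm² − (Σfm)²/n = 20232 − 1556²/146 = 3648.8767
Sample variance = 3648.8767 / 145 = 25.1647

25.165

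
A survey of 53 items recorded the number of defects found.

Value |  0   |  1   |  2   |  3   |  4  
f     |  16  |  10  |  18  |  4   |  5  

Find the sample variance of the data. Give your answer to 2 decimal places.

Values: 0, 1, 2, 3, 4
n = 53, Σfx = 78, mean = 1.4717
Σfx² = 198
Σf(x − x̄)² = Σfx² − (Σfx)²/n = 198 − 78²/53 = 83.2075
Sample variance = 83.2075 / 52 = 1.6001

1.60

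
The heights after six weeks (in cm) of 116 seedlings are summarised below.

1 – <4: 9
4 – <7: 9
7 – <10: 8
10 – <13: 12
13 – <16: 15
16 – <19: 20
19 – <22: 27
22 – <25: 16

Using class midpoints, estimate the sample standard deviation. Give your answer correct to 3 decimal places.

6.457

Midpoints: 2.5, 5.5, 8.5, 11.5, 14.5, 17.5, 20.5, 23.5
n = 116, Σfm = 1775, mean = 15.3017
Σfm² = 31955
Σf(m − x̄)² = Σfm² − (Σfm)²/n = 31955 − 1775²/116 = 4794.4397
Sample variance = 4794.4397 / 115 = 41.6908
Standard deviation = √41.6908 = 6.4568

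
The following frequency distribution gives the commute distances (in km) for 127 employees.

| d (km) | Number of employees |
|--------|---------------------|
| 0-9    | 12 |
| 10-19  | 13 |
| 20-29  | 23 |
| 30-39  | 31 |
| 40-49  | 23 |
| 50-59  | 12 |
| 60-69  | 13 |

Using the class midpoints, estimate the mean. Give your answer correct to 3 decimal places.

34.579

Midpoints: 4.5, 14.5, 24.5, 34.5, 44.5, 54.5, 64.5
Σfm = 12×4.5 + 13×14.5 + 23×24.5 + 31×34.5 + 23×44.5 + 12×54.5 + 13×64.5 = 4391.5
n = Σf = 127
Mean = 4391.5 / 127 = 34.5787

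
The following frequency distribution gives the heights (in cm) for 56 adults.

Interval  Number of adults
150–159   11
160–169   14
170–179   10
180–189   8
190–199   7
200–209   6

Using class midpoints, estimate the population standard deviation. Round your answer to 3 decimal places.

Midpoints: 154.5, 164.5, 174.5, 184.5, 194.5, 204.5
n = 56, Σfm = 9812, mean = 175.2143
Σfm² = 1733974
Σf(m − x̄)² = Σfm² − (Σfm)²/n = 1733974 − 9812²/56 = 14771.4286
Population variance = 14771.4286 / 56 = 263.7755
Standard deviation = √263.7755 = 16.2412

16.241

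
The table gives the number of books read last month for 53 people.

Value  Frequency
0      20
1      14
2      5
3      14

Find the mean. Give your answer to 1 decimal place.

Values: 0, 1, 2, 3
Σfx = 20×0 + 14×1 + 5×2 + 14×3 = 66
n = Σf = 53
Mean = 66 / 53 = 1.2453

1.2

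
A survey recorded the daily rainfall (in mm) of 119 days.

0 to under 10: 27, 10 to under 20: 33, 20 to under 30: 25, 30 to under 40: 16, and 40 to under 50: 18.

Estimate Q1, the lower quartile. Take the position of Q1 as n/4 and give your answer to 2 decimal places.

10.83

Cumulative frequencies: 27, 60, 85, 101, 119
n = 119; position = n/4 = 29.75.
This falls in the class 10 to under 20: L = 10, F = 27, f = 33, h = 10.
Lower quartile ≈ 10 + ((29.75 − 27) / 33) × 10 = 10.8333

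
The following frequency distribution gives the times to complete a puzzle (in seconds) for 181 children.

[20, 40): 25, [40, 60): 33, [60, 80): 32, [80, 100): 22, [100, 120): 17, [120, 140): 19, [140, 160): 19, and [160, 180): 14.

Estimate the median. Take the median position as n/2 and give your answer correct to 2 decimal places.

80.45

Cumulative frequencies: 25, 58, 90, 112, 129, 148, 167, 181
n = 181; position = n/2 = 90.5.
This falls in the class [80, 100): L = 80, F = 90, f = 22, h = 20.
Median ≈ 80 + ((90.5 − 90) / 22) × 20 = 80.4545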